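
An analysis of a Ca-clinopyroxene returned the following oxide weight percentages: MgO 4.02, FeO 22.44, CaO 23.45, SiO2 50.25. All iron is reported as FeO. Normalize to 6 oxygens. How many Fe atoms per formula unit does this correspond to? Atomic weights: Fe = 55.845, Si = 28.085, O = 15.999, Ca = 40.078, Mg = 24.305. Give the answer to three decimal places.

MgO (M=40.304): mol = 0.09974; Mg = 0.09974, O = 0.09974.
FeO (M=71.844): mol = 0.31234; Fe = 0.31234, O = 0.31234.
CaO (M=56.077): mol = 0.41818; Ca = 0.41818, O = 0.41818.
SiO2 (M=60.083): mol = 0.83634; Si = 0.83634, O = 1.67268.
ΣO = 2.50294; factor = 6/ΣO = 2.39718.
Fe apfu = 0.31234 × 2.39718 = 0.749.

0.749 Fe apfu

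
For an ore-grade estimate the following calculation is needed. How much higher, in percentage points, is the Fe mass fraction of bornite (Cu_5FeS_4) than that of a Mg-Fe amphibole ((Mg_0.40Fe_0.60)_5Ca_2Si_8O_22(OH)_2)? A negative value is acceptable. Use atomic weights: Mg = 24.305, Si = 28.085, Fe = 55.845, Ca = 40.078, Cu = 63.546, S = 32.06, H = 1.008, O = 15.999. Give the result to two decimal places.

M(Cu_5FeS_4) = 501.815 g/mol, so wt% Fe = 55.845/501.815 × 100 = 11.13%.
M((Mg_0.40Fe_0.60)_5Ca_2Si_8O_22(OH)_2) = 906.973 g/mol, so wt% Fe = 167.535/906.973 × 100 = 18.47%.
11.13 − 18.47 = -7.34 pp.

-7.34 percentage points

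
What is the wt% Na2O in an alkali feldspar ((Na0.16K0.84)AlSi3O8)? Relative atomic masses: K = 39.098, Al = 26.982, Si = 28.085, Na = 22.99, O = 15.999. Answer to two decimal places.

Molar mass of (Na0.16K0.84)AlSi3O8 = 0.16*22.99 + 0.84*39.098 + 1*26.982 + 3*28.085 + 8*15.999 = 275.750 g/mol.
Each formula unit contains 0.16 Na, equivalent to 0.16/2 = 0.0800 mol Na2O.
M(Na2O) = 2×22.99 + 1×15.999 = 61.979 g/mol.
Mass of Na2O per formula unit = 0.0800 × 61.979 = 4.958 g.
Na2O wt% = 4.958 / 275.750 × 100 = 1.80%.

1.80 wt%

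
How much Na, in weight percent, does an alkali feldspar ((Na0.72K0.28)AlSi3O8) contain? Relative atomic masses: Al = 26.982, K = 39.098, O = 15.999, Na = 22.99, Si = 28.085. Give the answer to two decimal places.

Formula mass = 0.72*22.99 + 0.28*39.098 + 1*26.982 + 3*28.085 + 8*15.999 = 266.729 g/mol, of which 16.553 g is Na.
So Na makes up 16.553/266.729 = 0.0621 of the mass, i.e. 6.21%.

6.21 weight percent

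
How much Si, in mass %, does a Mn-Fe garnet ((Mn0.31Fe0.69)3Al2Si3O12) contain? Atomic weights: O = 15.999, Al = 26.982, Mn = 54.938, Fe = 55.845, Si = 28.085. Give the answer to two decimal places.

Molar mass of (Mn0.31Fe0.69)3Al2Si3O12: 0.93×54.938 + 2.07×55.845 + 2×26.982 + 3×28.085 + 12×15.999 = 496.898 g/mol.
Mass of Si per formula unit: 3 × 28.085 = 84.255 g.
Weight fraction Si = 84.255 / 496.898 = 0.1696.

16.96 mass %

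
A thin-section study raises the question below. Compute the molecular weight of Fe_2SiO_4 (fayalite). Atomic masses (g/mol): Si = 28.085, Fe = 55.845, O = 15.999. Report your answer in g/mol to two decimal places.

The formula mass is the sum 2×55.845 + 1×28.085 + 4×15.999.

203.77 g/mol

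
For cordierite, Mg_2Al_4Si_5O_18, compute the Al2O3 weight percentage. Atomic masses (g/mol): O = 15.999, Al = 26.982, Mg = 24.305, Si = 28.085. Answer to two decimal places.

M(Mg_2Al_4Si_5O_18) = 584.945 g/mol; M(Al2O3) = 101.961 g/mol.
Moles Al2O3 per formula unit = 4 Al ÷ 2 = 2.0000.
Al2O3 fraction = (2.0000 × 101.961) / 584.945 = 203.922/584.945 = 0.3486.

34.86 wt%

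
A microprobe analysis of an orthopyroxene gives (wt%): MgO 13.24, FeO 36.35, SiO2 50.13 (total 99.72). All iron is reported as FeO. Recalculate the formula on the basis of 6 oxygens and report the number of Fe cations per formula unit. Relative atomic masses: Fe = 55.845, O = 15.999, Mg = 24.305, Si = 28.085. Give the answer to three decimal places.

1.213 Fe apfu

13.24 wt% MgO ÷ 40.304 g/mol = 0.32850 mol, giving 0.32850 Mg and 0.32850 O.
36.35 wt% FeO ÷ 71.844 g/mol = 0.50596 mol, giving 0.50596 Fe and 0.50596 O.
50.13 wt% SiO2 ÷ 60.083 g/mol = 0.83435 mol, giving 0.83435 Si and 1.66870 O.
Oxygen sums to 2.50316; scaling by 6/2.50316 = 2.39697 puts the formula on 6 O.
Fe: 0.50596 × 2.39697 = 1.213 atoms per formula unit.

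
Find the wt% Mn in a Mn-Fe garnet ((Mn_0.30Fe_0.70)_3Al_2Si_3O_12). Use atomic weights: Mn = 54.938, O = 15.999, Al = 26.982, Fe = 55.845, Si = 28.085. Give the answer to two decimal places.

9.95 wt%

Molar mass of (Mn_0.30Fe_0.70)_3Al_2Si_3O_12: 0.90·54.938 + 2.10·55.845 + 2·26.982 + 3·28.085 + 12·15.999 = 496.926 g/mol.
Mass of Mn per formula unit: 0.90 × 54.938 = 49.444 g.
Weight fraction Mn = 49.444 / 496.926 = 0.0995.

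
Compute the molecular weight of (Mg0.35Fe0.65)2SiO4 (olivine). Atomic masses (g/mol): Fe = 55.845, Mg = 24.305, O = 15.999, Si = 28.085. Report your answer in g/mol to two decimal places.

Mg: 0.70 × 24.305 = 17.0135
Fe: 1.30 × 55.845 = 72.5985
Si: 1 × 28.085 = 28.0850
O: 4 × 15.999 = 63.9960
Summing the contributions gives the formula mass.

181.69 g/mol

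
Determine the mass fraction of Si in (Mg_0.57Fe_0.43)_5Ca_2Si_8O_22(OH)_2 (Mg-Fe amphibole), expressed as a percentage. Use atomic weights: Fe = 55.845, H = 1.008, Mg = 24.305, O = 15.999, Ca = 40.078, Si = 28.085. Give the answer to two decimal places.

25.53 weight percent

Molar mass of (Mg_0.57Fe_0.43)_5Ca_2Si_8O_22(OH)_2: 2.85*24.305 + 2.15*55.845 + 2*40.078 + 8*28.085 + 24*15.999 + 2*1.008 = 880.164 g/mol.
Mass of Si per formula unit: 8 × 28.085 = 224.680 g.
Weight fraction Si = 224.680 / 880.164 = 0.2553.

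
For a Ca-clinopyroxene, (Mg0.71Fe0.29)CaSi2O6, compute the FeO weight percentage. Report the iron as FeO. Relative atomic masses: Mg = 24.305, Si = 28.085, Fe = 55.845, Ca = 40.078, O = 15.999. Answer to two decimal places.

9.23 wt%

Molar mass of (Mg0.71Fe0.29)CaSi2O6 = 0.71*24.305 + 0.29*55.845 + 1*40.078 + 2*28.085 + 6*15.999 = 225.694 g/mol.
Each formula unit contains 0.29 Fe, equivalent to 0.29/1 = 0.2900 mol FeO.
M(FeO) = 1×55.845 + 1×15.999 = 71.844 g/mol.
Mass of FeO per formula unit = 0.2900 × 71.844 = 20.835 g.
FeO wt% = 20.835 / 225.694 × 100 = 9.23%.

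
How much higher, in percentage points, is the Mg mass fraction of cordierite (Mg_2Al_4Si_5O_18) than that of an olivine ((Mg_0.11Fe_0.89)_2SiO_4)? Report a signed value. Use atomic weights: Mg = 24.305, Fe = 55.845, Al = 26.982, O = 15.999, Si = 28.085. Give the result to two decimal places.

5.59 percentage points

First mineral: 48.610 g Mg in 584.945 g formula = 8.31 wt% Mg.
Second mineral: 5.347 g Mg in 196.832 g formula = 2.72 wt% Mg.
8.31% − 2.72% gives a difference of 5.59 percentage points.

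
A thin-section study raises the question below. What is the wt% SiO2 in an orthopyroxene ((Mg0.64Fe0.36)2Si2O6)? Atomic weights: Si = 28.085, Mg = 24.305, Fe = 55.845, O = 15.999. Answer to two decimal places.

53.77 wt%

Formula mass = 223.483 g/mol.
2 Si → 2.0000 mol SiO2 per formula unit; M(SiO2) = 60.083, so SiO2 mass = 120.166 g.
120.166/223.483 × 100 = 53.77 wt%.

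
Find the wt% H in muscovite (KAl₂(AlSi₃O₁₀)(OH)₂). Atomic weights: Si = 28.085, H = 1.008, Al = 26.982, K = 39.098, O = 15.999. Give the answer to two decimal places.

0.51 wt%

Molar mass of KAl₂(AlSi₃O₁₀)(OH)₂: 1×39.098 + 3×26.982 + 3×28.085 + 12×15.999 + 2×1.008 = 398.303 g/mol.
Mass of H per formula unit: 2 × 1.008 = 2.016 g.
Weight fraction H = 2.016 / 398.303 = 0.0051.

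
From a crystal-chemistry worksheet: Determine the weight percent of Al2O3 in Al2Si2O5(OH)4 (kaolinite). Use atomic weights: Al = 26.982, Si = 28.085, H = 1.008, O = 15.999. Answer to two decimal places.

Molar mass of Al2Si2O5(OH)4 = 2*26.982 + 2*28.085 + 9*15.999 + 4*1.008 = 258.157 g/mol.
Each formula unit contains 2 Al, equivalent to 2/2 = 1.0000 mol Al2O3.
M(Al2O3) = 2×26.982 + 3×15.999 = 101.961 g/mol.
Mass of Al2O3 per formula unit = 1.0000 × 101.961 = 101.961 g.
Al2O3 wt% = 101.961 / 258.157 × 100 = 39.50%.

39.50 wt%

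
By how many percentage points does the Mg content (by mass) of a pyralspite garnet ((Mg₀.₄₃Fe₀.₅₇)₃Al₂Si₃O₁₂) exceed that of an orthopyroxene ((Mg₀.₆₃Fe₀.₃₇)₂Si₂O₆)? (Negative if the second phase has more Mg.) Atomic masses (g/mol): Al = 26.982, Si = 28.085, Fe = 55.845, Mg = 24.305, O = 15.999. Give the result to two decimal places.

Mg in (Mg₀.₄₃Fe₀.₅₇)₃Al₂Si₃O₁₂: molar mass 457.055 g/mol; 1.29×24.305 = 31.353 g → 6.86 wt%.
Mg in (Mg₀.₆₃Fe₀.₃₇)₂Si₂O₆: molar mass 224.114 g/mol; 1.26×24.305 = 30.624 g → 13.66 wt%.
Difference = 6.86 − 13.66 = -6.80 percentage points.

-6.80 percentage points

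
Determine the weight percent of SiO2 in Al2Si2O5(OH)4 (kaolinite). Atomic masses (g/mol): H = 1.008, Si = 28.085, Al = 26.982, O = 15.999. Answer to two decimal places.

46.55 wt%

M(Al2Si2O5(OH)4) = 258.157 g/mol; M(SiO2) = 60.083 g/mol.
Moles SiO2 per formula unit = 2 Si ÷ 1 = 2.0000.
SiO2 fraction = (2.0000 × 60.083) / 258.157 = 120.166/258.157 = 0.4655.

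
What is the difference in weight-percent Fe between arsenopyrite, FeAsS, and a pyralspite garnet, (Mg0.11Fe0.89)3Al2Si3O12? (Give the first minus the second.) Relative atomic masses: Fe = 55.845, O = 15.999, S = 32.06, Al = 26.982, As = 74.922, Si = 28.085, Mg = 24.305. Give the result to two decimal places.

Fe in FeAsS: molar mass 162.827 g/mol; 1×55.845 = 55.845 g → 34.30 wt%.
Fe in (Mg0.11Fe0.89)3Al2Si3O12: molar mass 487.334 g/mol; 2.67×55.845 = 149.106 g → 30.60 wt%.
Difference = 34.30 − 30.60 = 3.70 percentage points.

3.70 percentage points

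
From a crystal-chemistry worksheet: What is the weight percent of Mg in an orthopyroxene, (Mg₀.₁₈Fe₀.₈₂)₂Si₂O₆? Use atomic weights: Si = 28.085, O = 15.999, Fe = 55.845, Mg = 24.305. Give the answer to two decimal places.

M((Mg₀.₁₈Fe₀.₈₂)₂Si₂O₆) = 252.500 g/mol.
Mg contributes 0.36 × 24.305 = 8.750 g per mole.
8.750/252.500 = 0.0347 → 3.47%.

3.47 mass %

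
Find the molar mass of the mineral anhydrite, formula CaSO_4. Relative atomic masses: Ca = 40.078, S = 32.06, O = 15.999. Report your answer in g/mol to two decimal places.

136.13 g/mol

M = 1·40.078 + 1·32.06 + 4·15.999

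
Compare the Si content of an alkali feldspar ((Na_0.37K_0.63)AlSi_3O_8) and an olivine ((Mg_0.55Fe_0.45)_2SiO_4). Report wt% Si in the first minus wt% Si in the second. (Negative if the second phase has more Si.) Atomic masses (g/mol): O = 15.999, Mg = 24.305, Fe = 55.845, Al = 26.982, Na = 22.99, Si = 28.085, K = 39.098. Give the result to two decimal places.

M((Na_0.37K_0.63)AlSi_3O_8) = 272.367 g/mol, so wt% Si = 84.255/272.367 × 100 = 30.93%.
M((Mg_0.55Fe_0.45)_2SiO_4) = 169.077 g/mol, so wt% Si = 28.085/169.077 × 100 = 16.61%.
30.93 − 16.61 = 14.32 pp.

14.32 percentage points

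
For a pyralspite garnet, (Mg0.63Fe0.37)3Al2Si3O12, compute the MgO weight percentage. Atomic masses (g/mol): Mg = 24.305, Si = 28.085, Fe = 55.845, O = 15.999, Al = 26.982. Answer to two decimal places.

M((Mg0.63Fe0.37)3Al2Si3O12) = 438.131 g/mol; M(MgO) = 40.304 g/mol.
Moles MgO per formula unit = 1.89 Mg ÷ 1 = 1.8900.
MgO fraction = (1.8900 × 40.304) / 438.131 = 76.175/438.131 = 0.1739.

17.39 wt%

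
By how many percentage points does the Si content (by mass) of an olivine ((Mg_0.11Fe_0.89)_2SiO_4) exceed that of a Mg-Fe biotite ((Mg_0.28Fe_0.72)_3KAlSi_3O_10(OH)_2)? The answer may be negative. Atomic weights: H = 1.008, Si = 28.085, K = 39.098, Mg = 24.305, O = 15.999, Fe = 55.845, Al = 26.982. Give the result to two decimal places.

-3.09 percentage points

M((Mg_0.11Fe_0.89)_2SiO_4) = 196.832 g/mol, so wt% Si = 28.085/196.832 × 100 = 14.27%.
M((Mg_0.28Fe_0.72)_3KAlSi_3O_10(OH)_2) = 485.380 g/mol, so wt% Si = 84.255/485.380 × 100 = 17.36%.
14.27 − 17.36 = -3.09 pp.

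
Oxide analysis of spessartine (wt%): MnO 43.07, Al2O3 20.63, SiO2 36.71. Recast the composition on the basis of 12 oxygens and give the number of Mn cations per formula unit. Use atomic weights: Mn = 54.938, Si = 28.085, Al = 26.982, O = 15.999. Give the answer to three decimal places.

2.991 Mn apfu

43.07 wt% MnO ÷ 70.937 g/mol = 0.60716 mol, giving 0.60716 Mn and 0.60716 O.
20.63 wt% Al2O3 ÷ 101.961 g/mol = 0.20233 mol, giving 0.40466 Al and 0.60699 O.
36.71 wt% SiO2 ÷ 60.083 g/mol = 0.61099 mol, giving 0.61099 Si and 1.22198 O.
Oxygen sums to 2.43613; scaling by 12/2.43613 = 4.92585 puts the formula on 12 O.
Mn: 0.60716 × 4.92585 = 2.991 atoms per formula unit.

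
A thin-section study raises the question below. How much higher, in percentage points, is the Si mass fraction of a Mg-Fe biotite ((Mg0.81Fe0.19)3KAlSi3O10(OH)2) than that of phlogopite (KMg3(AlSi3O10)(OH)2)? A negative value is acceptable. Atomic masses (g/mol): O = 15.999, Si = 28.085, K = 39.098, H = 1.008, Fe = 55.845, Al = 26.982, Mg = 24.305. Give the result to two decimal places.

M((Mg0.81Fe0.19)3KAlSi3O10(OH)2) = 435.232 g/mol, so wt% Si = 84.255/435.232 × 100 = 19.36%.
M(KMg3(AlSi3O10)(OH)2) = 417.254 g/mol, so wt% Si = 84.255/417.254 × 100 = 20.19%.
19.36 − 20.19 = -0.83 pp.

-0.83 percentage points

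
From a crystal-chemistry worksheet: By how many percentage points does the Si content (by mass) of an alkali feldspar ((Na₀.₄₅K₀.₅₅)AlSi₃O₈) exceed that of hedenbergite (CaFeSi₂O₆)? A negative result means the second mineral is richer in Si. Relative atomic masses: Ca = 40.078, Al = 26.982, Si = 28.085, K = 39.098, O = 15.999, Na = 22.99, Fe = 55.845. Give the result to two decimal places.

Si in (Na₀.₄₅K₀.₅₅)AlSi₃O₈: molar mass 271.078 g/mol; 3×28.085 = 84.255 g → 31.08 wt%.
Si in CaFeSi₂O₆: molar mass 248.087 g/mol; 2×28.085 = 56.170 g → 22.64 wt%.
Difference = 31.08 − 22.64 = 8.44 percentage points.

8.44 percentage points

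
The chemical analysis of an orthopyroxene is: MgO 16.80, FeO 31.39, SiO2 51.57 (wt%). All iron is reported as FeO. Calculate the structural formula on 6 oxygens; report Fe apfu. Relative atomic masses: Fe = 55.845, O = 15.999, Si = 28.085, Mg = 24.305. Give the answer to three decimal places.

1.020 Fe apfu

16.80 wt% MgO ÷ 40.304 g/mol = 0.41683 mol, giving 0.41683 Mg and 0.41683 O.
31.39 wt% FeO ÷ 71.844 g/mol = 0.43692 mol, giving 0.43692 Fe and 0.43692 O.
51.57 wt% SiO2 ÷ 60.083 g/mol = 0.85831 mol, giving 0.85831 Si and 1.71662 O.
Oxygen sums to 2.57037; scaling by 6/2.57037 = 2.33429 puts the formula on 6 O.
Fe: 0.43692 × 2.33429 = 1.020 atoms per formula unit.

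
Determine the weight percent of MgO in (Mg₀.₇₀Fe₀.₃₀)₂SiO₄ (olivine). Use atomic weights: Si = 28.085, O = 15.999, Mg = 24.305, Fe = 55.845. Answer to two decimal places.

35.35 wt%

Molar mass of (Mg₀.₇₀Fe₀.₃₀)₂SiO₄ = 1.40*24.305 + 0.60*55.845 + 1*28.085 + 4*15.999 = 159.615 g/mol.
Each formula unit contains 1.40 Mg, equivalent to 1.40/1 = 1.4000 mol MgO.
M(MgO) = 1×24.305 + 1×15.999 = 40.304 g/mol.
Mass of MgO per formula unit = 1.4000 × 40.304 = 56.426 g.
MgO wt% = 56.426 / 159.615 × 100 = 35.35%.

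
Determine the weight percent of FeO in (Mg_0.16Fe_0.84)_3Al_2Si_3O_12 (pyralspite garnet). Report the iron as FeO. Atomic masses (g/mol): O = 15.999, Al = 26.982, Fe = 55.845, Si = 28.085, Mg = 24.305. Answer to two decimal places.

37.51 wt%

Formula mass = 482.603 g/mol.
2.52 Fe → 2.5200 mol FeO per formula unit; M(FeO) = 71.844, so FeO mass = 181.047 g.
181.047/482.603 × 100 = 37.51 wt%.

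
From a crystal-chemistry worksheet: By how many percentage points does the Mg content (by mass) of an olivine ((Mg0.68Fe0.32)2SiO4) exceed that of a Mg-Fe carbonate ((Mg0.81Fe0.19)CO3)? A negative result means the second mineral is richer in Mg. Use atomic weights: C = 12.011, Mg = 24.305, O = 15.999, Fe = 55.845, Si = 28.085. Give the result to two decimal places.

Mg in (Mg0.68Fe0.32)2SiO4: molar mass 160.877 g/mol; 1.36×24.305 = 33.055 g → 20.55 wt%.
Mg in (Mg0.81Fe0.19)CO3: molar mass 90.306 g/mol; 0.81×24.305 = 19.687 g → 21.80 wt%.
Difference = 20.55 − 21.80 = -1.25 percentage points.

-1.25 percentage points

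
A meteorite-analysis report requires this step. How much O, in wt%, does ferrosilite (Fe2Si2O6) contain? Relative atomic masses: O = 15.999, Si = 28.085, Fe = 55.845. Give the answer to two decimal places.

Formula mass = 2*55.845 + 2*28.085 + 6*15.999 = 263.854 g/mol, of which 95.994 g is O.
So O makes up 95.994/263.854 = 0.3638 of the mass, i.e. 36.38%.

36.38 wt%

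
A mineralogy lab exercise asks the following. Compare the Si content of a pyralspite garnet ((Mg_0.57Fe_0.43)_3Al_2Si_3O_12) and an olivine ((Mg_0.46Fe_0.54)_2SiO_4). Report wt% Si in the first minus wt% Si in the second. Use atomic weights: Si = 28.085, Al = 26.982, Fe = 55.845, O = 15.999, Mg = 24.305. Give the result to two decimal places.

First mineral: 84.255 g Si in 443.809 g formula = 18.98 wt% Si.
Second mineral: 28.085 g Si in 174.754 g formula = 16.07 wt% Si.
18.98% − 16.07% gives a difference of 2.91 percentage points.

2.91 percentage points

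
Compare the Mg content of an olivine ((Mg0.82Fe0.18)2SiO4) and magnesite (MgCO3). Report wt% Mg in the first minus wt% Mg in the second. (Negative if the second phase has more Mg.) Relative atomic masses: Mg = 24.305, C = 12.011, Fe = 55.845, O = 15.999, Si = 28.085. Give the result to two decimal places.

First mineral: 39.860 g Mg in 152.045 g formula = 26.22 wt% Mg.
Second mineral: 24.305 g Mg in 84.313 g formula = 28.83 wt% Mg.
26.22% − 28.83% gives a difference of -2.61 percentage points.

-2.61 percentage points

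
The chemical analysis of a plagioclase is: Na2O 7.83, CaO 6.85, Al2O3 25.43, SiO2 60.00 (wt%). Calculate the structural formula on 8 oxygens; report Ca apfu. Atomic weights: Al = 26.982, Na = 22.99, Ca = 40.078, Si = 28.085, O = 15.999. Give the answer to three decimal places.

0.326 Ca apfu

7.83 wt% Na2O ÷ 61.979 g/mol = 0.12633 mol, giving 0.25266 Na and 0.12633 O.
6.85 wt% CaO ÷ 56.077 g/mol = 0.12215 mol, giving 0.12215 Ca and 0.12215 O.
25.43 wt% Al2O3 ÷ 101.961 g/mol = 0.24941 mol, giving 0.49882 Al and 0.74823 O.
60.00 wt% SiO2 ÷ 60.083 g/mol = 0.99862 mol, giving 0.99862 Si and 1.99724 O.
Oxygen sums to 2.99395; scaling by 8/2.99395 = 2.67206 puts the formula on 8 O.
Ca: 0.12215 × 2.67206 = 0.326 atoms per formula unit.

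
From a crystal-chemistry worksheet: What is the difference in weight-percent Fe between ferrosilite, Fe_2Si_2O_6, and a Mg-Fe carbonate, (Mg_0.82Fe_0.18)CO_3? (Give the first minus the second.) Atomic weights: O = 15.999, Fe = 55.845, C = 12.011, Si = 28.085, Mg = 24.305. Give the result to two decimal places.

M(Fe_2Si_2O_6) = 263.854 g/mol, so wt% Fe = 111.690/263.854 × 100 = 42.33%.
M((Mg_0.82Fe_0.18)CO_3) = 89.990 g/mol, so wt% Fe = 10.052/89.990 × 100 = 11.17%.
42.33 − 11.17 = 31.16 pp.

31.16 percentage points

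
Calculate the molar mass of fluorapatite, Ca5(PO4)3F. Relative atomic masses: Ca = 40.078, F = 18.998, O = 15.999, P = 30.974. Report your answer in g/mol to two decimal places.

504.30 g/mol

The formula mass is the sum 5×40.078 + 3×30.974 + 12×15.999 + 1×18.998.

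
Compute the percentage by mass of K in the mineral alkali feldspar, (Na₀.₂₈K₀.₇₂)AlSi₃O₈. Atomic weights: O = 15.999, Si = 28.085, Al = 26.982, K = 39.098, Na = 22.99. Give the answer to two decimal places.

10.28 weight percent

Formula mass = 0.28×22.99 + 0.72×39.098 + 1×26.982 + 3×28.085 + 8×15.999 = 273.817 g/mol, of which 28.151 g is K.
So K makes up 28.151/273.817 = 0.1028 of the mass, i.e. 10.28%.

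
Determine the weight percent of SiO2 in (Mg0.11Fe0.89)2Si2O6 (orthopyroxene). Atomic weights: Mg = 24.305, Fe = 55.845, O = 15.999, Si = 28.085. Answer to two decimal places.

46.77 wt%

M((Mg0.11Fe0.89)2Si2O6) = 256.915 g/mol; M(SiO2) = 60.083 g/mol.
Moles SiO2 per formula unit = 2 Si ÷ 1 = 2.0000.
SiO2 fraction = (2.0000 × 60.083) / 256.915 = 120.166/256.915 = 0.4677.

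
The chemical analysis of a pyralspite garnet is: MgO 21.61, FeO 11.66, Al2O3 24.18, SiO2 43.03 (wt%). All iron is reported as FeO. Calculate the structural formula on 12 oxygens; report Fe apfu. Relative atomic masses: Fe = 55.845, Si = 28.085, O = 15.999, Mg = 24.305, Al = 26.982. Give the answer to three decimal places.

0.685 Fe apfu

MgO: 21.61/40.304 = 0.53618 mol → 0.53618 mol Mg, 0.53618 mol O.
FeO: 11.66/71.844 = 0.16230 mol → 0.16230 mol Fe, 0.16230 mol O.
Al2O3: 24.18/101.961 = 0.23715 mol → 0.47430 mol Al, 0.71145 mol O.
SiO2: 43.03/60.083 = 0.71618 mol → 0.71618 mol Si, 1.43236 mol O.
Total oxygen = 2.84229 mol. Normalization factor = 12/2.84229 = 4.22195.
Fe per 12 O = 0.16230 × 4.22195 = 0.685.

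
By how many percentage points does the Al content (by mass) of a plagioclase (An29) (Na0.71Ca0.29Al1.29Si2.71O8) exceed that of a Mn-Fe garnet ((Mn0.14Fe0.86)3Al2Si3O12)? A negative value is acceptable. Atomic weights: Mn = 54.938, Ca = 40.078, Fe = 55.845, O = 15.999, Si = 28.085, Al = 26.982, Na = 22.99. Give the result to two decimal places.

M(Na0.71Ca0.29Al1.29Si2.71O8) = 266.855 g/mol, so wt% Al = 34.807/266.855 × 100 = 13.04%.
M((Mn0.14Fe0.86)3Al2Si3O12) = 497.361 g/mol, so wt% Al = 53.964/497.361 × 100 = 10.85%.
13.04 − 10.85 = 2.19 pp.

2.19 percentage points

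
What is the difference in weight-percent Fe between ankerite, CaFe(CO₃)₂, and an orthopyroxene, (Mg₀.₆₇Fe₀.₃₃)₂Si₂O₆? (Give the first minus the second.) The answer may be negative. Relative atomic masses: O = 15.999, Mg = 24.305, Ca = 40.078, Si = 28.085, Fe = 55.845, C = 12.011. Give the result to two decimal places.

Fe in CaFe(CO₃)₂: molar mass 215.939 g/mol; 1×55.845 = 55.845 g → 25.86 wt%.
Fe in (Mg₀.₆₇Fe₀.₃₃)₂Si₂O₆: molar mass 221.590 g/mol; 0.66×55.845 = 36.858 g → 16.63 wt%.
Difference = 25.86 − 16.63 = 9.23 percentage points.

9.23 percentage points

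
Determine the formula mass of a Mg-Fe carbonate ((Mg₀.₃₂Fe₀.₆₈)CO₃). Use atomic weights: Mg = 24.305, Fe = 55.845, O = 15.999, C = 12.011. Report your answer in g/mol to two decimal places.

The formula mass is the sum 0.32·24.305 + 0.68·55.845 + 1·12.011 + 3·15.999.

105.76 g/mol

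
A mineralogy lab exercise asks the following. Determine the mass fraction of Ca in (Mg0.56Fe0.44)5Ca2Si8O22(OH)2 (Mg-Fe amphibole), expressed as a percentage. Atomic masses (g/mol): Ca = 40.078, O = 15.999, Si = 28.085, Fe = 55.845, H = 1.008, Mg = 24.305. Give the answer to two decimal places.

Molar mass of (Mg0.56Fe0.44)5Ca2Si8O22(OH)2: 2.80×24.305 + 2.20×55.845 + 2×40.078 + 8×28.085 + 24×15.999 + 2×1.008 = 881.741 g/mol.
Mass of Ca per formula unit: 2 × 40.078 = 80.156 g.
Weight fraction Ca = 80.156 / 881.741 = 0.0909.

9.09 wt%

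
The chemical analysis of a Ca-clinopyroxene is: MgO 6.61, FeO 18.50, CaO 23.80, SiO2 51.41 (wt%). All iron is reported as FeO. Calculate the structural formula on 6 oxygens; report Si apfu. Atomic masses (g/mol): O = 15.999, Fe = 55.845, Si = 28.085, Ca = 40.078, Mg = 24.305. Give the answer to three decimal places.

2.008 Si apfu

6.61 wt% MgO ÷ 40.304 g/mol = 0.16400 mol, giving 0.16400 Mg and 0.16400 O.
18.50 wt% FeO ÷ 71.844 g/mol = 0.25750 mol, giving 0.25750 Fe and 0.25750 O.
23.80 wt% CaO ÷ 56.077 g/mol = 0.42442 mol, giving 0.42442 Ca and 0.42442 O.
51.41 wt% SiO2 ÷ 60.083 g/mol = 0.85565 mol, giving 0.85565 Si and 1.71130 O.
Oxygen sums to 2.55722; scaling by 6/2.55722 = 2.34630 puts the formula on 6 O.
Si: 0.85565 × 2.34630 = 2.008 atoms per formula unit.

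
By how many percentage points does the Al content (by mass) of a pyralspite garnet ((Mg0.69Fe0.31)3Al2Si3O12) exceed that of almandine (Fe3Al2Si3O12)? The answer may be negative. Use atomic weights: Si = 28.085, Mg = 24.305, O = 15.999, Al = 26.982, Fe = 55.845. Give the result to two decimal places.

1.64 percentage points

First mineral: 53.964 g Al in 432.454 g formula = 12.48 wt% Al.
Second mineral: 53.964 g Al in 497.742 g formula = 10.84 wt% Al.
12.48% − 10.84% gives a difference of 1.64 percentage points.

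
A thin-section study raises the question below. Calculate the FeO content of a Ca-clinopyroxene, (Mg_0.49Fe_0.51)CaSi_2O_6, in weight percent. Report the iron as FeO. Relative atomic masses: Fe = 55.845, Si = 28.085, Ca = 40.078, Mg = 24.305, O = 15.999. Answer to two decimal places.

Molar mass of (Mg_0.49Fe_0.51)CaSi_2O_6 = 0.49×24.305 + 0.51×55.845 + 1×40.078 + 2×28.085 + 6×15.999 = 232.632 g/mol.
Each formula unit contains 0.51 Fe, equivalent to 0.51/1 = 0.5100 mol FeO.
M(FeO) = 1×55.845 + 1×15.999 = 71.844 g/mol.
Mass of FeO per formula unit = 0.5100 × 71.844 = 36.640 g.
FeO wt% = 36.640 / 232.632 × 100 = 15.75%.

15.75 wt%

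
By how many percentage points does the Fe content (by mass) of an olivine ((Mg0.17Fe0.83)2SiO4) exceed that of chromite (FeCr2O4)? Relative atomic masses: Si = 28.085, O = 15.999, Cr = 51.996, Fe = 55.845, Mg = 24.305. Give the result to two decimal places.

First mineral: 92.703 g Fe in 193.047 g formula = 48.02 wt% Fe.
Second mineral: 55.845 g Fe in 223.833 g formula = 24.95 wt% Fe.
48.02% − 24.95% gives a difference of 23.07 percentage points.

23.07 percentage points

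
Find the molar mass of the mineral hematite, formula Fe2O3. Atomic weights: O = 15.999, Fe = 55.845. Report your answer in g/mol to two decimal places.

159.69 g/mol

M = 2(55.845) + 3(15.999)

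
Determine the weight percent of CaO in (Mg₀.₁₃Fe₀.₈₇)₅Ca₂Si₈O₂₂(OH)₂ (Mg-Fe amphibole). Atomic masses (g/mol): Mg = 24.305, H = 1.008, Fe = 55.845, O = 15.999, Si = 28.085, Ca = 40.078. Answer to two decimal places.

Molar mass of (Mg₀.₁₃Fe₀.₈₇)₅Ca₂Si₈O₂₂(OH)₂ = 0.65×24.305 + 4.35×55.845 + 2×40.078 + 8×28.085 + 24×15.999 + 2×1.008 = 949.552 g/mol.
Each formula unit contains 2 Ca, equivalent to 2/1 = 2.0000 mol CaO.
M(CaO) = 1×40.078 + 1×15.999 = 56.077 g/mol.
Mass of CaO per formula unit = 2.0000 × 56.077 = 112.154 g.
CaO wt% = 112.154 / 949.552 × 100 = 11.81%.

11.81 wt%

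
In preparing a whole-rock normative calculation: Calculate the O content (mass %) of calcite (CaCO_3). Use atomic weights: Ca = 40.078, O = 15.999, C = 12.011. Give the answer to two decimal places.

47.96 mass %

Molar mass of CaCO_3: 1·40.078 + 1·12.011 + 3·15.999 = 100.086 g/mol.
Mass of O per formula unit: 3 × 15.999 = 47.997 g.
Weight fraction O = 47.997 / 100.086 = 0.4796.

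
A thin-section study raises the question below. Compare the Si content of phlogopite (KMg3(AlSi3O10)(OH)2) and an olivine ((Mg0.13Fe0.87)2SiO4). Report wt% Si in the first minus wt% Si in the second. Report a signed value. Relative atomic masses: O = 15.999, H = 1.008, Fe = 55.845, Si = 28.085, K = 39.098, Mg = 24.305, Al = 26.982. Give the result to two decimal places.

First mineral: 84.255 g Si in 417.254 g formula = 20.19 wt% Si.
Second mineral: 28.085 g Si in 195.571 g formula = 14.36 wt% Si.
20.19% − 14.36% gives a difference of 5.83 percentage points.

5.83 percentage points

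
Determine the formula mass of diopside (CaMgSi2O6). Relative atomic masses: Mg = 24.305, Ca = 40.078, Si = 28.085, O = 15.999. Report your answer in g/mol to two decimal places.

216.55 g/mol

M = 1·40.078 + 1·24.305 + 2·28.085 + 6·15.999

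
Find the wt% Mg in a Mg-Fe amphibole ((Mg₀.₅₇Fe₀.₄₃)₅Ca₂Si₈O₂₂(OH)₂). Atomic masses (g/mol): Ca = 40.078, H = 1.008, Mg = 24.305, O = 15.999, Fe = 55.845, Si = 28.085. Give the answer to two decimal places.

Molar mass of (Mg₀.₅₇Fe₀.₄₃)₅Ca₂Si₈O₂₂(OH)₂: 2.85*24.305 + 2.15*55.845 + 2*40.078 + 8*28.085 + 24*15.999 + 2*1.008 = 880.164 g/mol.
Mass of Mg per formula unit: 2.85 × 24.305 = 69.269 g.
Weight fraction Mg = 69.269 / 880.164 = 0.0787.

7.87 mass %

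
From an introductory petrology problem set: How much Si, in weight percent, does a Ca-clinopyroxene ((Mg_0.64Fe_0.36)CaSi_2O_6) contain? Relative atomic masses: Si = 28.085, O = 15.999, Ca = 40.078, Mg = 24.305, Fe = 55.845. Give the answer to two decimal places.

24.65 weight percent

Molar mass of (Mg_0.64Fe_0.36)CaSi_2O_6: 0.64*24.305 + 0.36*55.845 + 1*40.078 + 2*28.085 + 6*15.999 = 227.901 g/mol.
Mass of Si per formula unit: 2 × 28.085 = 56.170 g.
Weight fraction Si = 56.170 / 227.901 = 0.2465.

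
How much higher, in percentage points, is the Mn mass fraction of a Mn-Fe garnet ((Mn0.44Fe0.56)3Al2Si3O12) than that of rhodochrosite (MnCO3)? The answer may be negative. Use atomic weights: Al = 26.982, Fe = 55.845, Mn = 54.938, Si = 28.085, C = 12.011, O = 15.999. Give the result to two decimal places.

-33.19 percentage points

M((Mn0.44Fe0.56)3Al2Si3O12) = 496.545 g/mol, so wt% Mn = 72.518/496.545 × 100 = 14.60%.
M(MnCO3) = 114.946 g/mol, so wt% Mn = 54.938/114.946 × 100 = 47.79%.
14.60 − 47.79 = -33.19 pp.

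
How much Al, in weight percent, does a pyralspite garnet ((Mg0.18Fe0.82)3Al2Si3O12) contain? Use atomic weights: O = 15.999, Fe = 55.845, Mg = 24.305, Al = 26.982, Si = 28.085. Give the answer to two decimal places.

11.23 weight percent

Molar mass of (Mg0.18Fe0.82)3Al2Si3O12: 0.54·24.305 + 2.46·55.845 + 2·26.982 + 3·28.085 + 12·15.999 = 480.710 g/mol.
Mass of Al per formula unit: 2 × 26.982 = 53.964 g.
Weight fraction Al = 53.964 / 480.710 = 0.1123.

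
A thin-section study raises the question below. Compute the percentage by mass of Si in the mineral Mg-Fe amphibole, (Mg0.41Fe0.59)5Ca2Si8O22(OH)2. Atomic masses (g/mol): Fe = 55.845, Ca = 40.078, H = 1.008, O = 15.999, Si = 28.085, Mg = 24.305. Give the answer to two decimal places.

24.82 mass %

Formula mass = 2.05×24.305 + 2.95×55.845 + 2×40.078 + 8×28.085 + 24×15.999 + 2×1.008 = 905.396 g/mol, of which 224.680 g is Si.
So Si makes up 224.680/905.396 = 0.2482 of the mass, i.e. 24.82%.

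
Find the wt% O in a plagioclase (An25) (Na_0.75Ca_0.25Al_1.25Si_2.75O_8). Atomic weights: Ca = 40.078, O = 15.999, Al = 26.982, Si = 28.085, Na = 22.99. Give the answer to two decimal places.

48.08 mass %

Formula mass = 0.75*22.99 + 0.25*40.078 + 1.25*26.982 + 2.75*28.085 + 8*15.999 = 266.215 g/mol, of which 127.992 g is O.
So O makes up 127.992/266.215 = 0.4808 of the mass, i.e. 48.08%.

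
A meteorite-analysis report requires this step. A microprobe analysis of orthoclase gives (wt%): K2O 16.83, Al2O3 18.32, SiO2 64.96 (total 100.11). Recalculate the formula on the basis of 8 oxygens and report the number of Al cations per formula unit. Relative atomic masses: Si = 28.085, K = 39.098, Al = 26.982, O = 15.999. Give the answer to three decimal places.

16.83 wt% K2O ÷ 94.195 g/mol = 0.17867 mol, giving 0.35734 K and 0.17867 O.
18.32 wt% Al2O3 ÷ 101.961 g/mol = 0.17968 mol, giving 0.35936 Al and 0.53904 O.
64.96 wt% SiO2 ÷ 60.083 g/mol = 1.08117 mol, giving 1.08117 Si and 2.16234 O.
Oxygen sums to 2.88005; scaling by 8/2.88005 = 2.77773 puts the formula on 8 O.
Al: 0.35936 × 2.77773 = 0.998 atoms per formula unit.

0.998 Al apfu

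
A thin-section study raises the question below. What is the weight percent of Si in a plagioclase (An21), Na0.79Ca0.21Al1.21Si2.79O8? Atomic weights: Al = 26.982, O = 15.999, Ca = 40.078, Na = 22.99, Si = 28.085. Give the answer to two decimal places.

29.50 wt%

Molar mass of Na0.79Ca0.21Al1.21Si2.79O8: 0.79×22.99 + 0.21×40.078 + 1.21×26.982 + 2.79×28.085 + 8×15.999 = 265.576 g/mol.
Mass of Si per formula unit: 2.79 × 28.085 = 78.357 g.
Weight fraction Si = 78.357 / 265.576 = 0.2950.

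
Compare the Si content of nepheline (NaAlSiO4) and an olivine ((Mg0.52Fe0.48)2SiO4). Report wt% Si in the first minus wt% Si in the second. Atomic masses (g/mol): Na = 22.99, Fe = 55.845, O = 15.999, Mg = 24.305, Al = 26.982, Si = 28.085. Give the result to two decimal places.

3.34 percentage points

M(NaAlSiO4) = 142.053 g/mol, so wt% Si = 28.085/142.053 × 100 = 19.77%.
M((Mg0.52Fe0.48)2SiO4) = 170.969 g/mol, so wt% Si = 28.085/170.969 × 100 = 16.43%.
19.77 − 16.43 = 3.34 pp.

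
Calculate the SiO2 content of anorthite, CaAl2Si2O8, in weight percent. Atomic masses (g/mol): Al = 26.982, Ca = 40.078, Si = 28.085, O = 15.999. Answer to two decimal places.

Formula mass = 278.204 g/mol.
2 Si → 2.0000 mol SiO2 per formula unit; M(SiO2) = 60.083, so SiO2 mass = 120.166 g.
120.166/278.204 × 100 = 43.19 wt%.

43.19 wt%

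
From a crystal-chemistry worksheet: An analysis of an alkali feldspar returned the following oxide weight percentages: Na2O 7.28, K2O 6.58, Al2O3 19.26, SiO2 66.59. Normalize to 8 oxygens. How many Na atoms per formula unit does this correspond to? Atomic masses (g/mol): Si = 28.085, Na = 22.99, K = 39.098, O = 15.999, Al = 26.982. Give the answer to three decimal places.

0.633 Na apfu

Na2O: 7.28/61.979 = 0.11746 mol → 0.23492 mol Na, 0.11746 mol O.
K2O: 6.58/94.195 = 0.06986 mol → 0.13972 mol K, 0.06986 mol O.
Al2O3: 19.26/101.961 = 0.18890 mol → 0.37780 mol Al, 0.56670 mol O.
SiO2: 66.59/60.083 = 1.10830 mol → 1.10830 mol Si, 2.21660 mol O.
Total oxygen = 2.97062 mol. Normalization factor = 8/2.97062 = 2.69304.
Na per 8 O = 0.23492 × 2.69304 = 0.633.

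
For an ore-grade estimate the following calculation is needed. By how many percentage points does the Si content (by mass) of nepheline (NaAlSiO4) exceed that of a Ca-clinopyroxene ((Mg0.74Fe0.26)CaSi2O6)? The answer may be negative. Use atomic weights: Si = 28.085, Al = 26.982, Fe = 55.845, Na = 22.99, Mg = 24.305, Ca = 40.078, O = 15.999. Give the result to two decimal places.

Si in NaAlSiO4: molar mass 142.053 g/mol; 1×28.085 = 28.085 g → 19.77 wt%.
Si in (Mg0.74Fe0.26)CaSi2O6: molar mass 224.747 g/mol; 2×28.085 = 56.170 g → 24.99 wt%.
Difference = 19.77 − 24.99 = -5.22 percentage points.

-5.22 percentage points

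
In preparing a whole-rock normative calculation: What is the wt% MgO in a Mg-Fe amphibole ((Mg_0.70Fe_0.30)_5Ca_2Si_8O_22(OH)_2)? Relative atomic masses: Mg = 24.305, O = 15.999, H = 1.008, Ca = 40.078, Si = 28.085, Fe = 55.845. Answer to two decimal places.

Formula mass = 859.663 g/mol.
3.50 Mg → 3.5000 mol MgO per formula unit; M(MgO) = 40.304, so MgO mass = 141.064 g.
141.064/859.663 × 100 = 16.41 wt%.

16.41 wt%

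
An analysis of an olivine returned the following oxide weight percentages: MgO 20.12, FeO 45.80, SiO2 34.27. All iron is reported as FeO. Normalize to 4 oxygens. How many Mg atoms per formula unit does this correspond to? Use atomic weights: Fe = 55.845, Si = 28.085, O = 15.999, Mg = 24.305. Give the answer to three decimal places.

MgO: 20.12/40.304 = 0.49921 mol → 0.49921 mol Mg, 0.49921 mol O.
FeO: 45.80/71.844 = 0.63749 mol → 0.63749 mol Fe, 0.63749 mol O.
SiO2: 34.27/60.083 = 0.57038 mol → 0.57038 mol Si, 1.14076 mol O.
Total oxygen = 2.27746 mol. Normalization factor = 4/2.27746 = 1.75634.
Mg per 4 O = 0.49921 × 1.75634 = 0.877.

0.877 Mg apfu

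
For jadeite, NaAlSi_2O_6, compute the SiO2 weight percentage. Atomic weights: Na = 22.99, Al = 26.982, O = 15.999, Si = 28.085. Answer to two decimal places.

Formula mass = 202.136 g/mol.
2 Si → 2.0000 mol SiO2 per formula unit; M(SiO2) = 60.083, so SiO2 mass = 120.166 g.
120.166/202.136 × 100 = 59.45 wt%.

59.45 wt%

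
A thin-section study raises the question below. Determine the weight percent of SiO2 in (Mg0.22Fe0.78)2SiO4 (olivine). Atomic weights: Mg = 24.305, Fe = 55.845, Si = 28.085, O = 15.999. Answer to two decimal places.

M((Mg0.22Fe0.78)2SiO4) = 189.893 g/mol; M(SiO2) = 60.083 g/mol.
Moles SiO2 per formula unit = 1 Si ÷ 1 = 1.0000.
SiO2 fraction = (1.0000 × 60.083) / 189.893 = 60.083/189.893 = 0.3164.

31.64 wt%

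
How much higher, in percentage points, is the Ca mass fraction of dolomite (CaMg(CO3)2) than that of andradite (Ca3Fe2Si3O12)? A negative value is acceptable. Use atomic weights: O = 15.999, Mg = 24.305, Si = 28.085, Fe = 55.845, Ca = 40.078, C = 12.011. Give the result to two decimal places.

-1.93 percentage points

M(CaMg(CO3)2) = 184.399 g/mol, so wt% Ca = 40.078/184.399 × 100 = 21.73%.
M(Ca3Fe2Si3O12) = 508.167 g/mol, so wt% Ca = 120.234/508.167 × 100 = 23.66%.
21.73 − 23.66 = -1.93 pp.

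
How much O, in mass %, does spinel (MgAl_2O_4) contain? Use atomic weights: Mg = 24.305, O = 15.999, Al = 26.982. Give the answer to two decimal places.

M(MgAl_2O_4) = 142.265 g/mol.
O contributes 4 × 15.999 = 63.996 g per mole.
63.996/142.265 = 0.4498 → 44.98%.

44.98 mass %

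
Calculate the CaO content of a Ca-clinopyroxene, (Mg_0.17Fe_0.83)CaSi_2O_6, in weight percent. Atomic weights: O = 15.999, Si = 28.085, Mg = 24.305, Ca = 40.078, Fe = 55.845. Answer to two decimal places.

Molar mass of (Mg_0.17Fe_0.83)CaSi_2O_6 = 0.17·24.305 + 0.83·55.845 + 1·40.078 + 2·28.085 + 6·15.999 = 242.725 g/mol.
Each formula unit contains 1 Ca, equivalent to 1/1 = 1.0000 mol CaO.
M(CaO) = 1×40.078 + 1×15.999 = 56.077 g/mol.
Mass of CaO per formula unit = 1.0000 × 56.077 = 56.077 g.
CaO wt% = 56.077 / 242.725 × 100 = 23.10%.

23.10 wt%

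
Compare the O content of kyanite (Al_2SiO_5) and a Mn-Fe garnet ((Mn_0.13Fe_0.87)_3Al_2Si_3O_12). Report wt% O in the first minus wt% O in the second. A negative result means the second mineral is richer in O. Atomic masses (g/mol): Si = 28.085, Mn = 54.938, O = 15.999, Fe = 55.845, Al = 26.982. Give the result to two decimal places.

10.77 percentage points

First mineral: 79.995 g O in 162.044 g formula = 49.37 wt% O.
Second mineral: 191.988 g O in 497.388 g formula = 38.60 wt% O.
49.37% − 38.60% gives a difference of 10.77 percentage points.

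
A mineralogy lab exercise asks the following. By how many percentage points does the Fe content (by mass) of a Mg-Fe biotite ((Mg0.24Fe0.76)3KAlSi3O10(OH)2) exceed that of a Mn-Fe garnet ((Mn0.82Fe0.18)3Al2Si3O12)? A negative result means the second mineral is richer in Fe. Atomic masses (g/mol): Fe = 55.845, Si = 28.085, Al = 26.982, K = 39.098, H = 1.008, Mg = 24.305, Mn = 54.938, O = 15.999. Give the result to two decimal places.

M((Mg0.24Fe0.76)3KAlSi3O10(OH)2) = 489.165 g/mol, so wt% Fe = 127.327/489.165 × 100 = 26.03%.
M((Mn0.82Fe0.18)3Al2Si3O12) = 495.511 g/mol, so wt% Fe = 30.156/495.511 × 100 = 6.09%.
26.03 − 6.09 = 19.94 pp.

19.94 percentage points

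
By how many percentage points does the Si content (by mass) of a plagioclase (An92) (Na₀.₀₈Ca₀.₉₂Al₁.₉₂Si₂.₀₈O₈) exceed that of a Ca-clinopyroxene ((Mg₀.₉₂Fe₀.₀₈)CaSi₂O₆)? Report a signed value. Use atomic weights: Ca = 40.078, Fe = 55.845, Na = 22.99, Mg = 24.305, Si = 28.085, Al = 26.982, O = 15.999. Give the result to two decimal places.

-4.55 percentage points

M(Na₀.₀₈Ca₀.₉₂Al₁.₉₂Si₂.₀₈O₈) = 276.925 g/mol, so wt% Si = 58.417/276.925 × 100 = 21.09%.
M((Mg₀.₉₂Fe₀.₀₈)CaSi₂O₆) = 219.070 g/mol, so wt% Si = 56.170/219.070 × 100 = 25.64%.
21.09 − 25.64 = -4.55 pp.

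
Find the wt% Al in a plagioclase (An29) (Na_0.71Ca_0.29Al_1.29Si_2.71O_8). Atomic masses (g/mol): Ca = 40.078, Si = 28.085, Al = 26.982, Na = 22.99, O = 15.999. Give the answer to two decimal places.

13.04 mass %

M(Na_0.71Ca_0.29Al_1.29Si_2.71O_8) = 266.855 g/mol.
Al contributes 1.29 × 26.982 = 34.807 g per mole.
34.807/266.855 = 0.1304 → 13.04%.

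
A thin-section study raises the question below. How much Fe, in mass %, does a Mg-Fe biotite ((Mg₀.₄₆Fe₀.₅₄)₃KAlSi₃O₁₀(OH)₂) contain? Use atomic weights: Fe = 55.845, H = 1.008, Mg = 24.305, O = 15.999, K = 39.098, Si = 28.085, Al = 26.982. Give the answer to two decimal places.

Formula mass = 1.38×24.305 + 1.62×55.845 + 1×39.098 + 1×26.982 + 3×28.085 + 12×15.999 + 2×1.008 = 468.349 g/mol, of which 90.469 g is Fe.
So Fe makes up 90.469/468.349 = 0.1932 of the mass, i.e. 19.32%.

19.32 mass %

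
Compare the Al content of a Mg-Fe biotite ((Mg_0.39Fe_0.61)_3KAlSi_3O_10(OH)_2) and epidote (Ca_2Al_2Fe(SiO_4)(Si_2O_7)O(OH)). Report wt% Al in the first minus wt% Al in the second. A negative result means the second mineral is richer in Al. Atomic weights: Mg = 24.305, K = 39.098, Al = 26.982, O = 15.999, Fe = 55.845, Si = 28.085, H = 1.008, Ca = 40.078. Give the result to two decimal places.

-5.49 percentage points

Al in (Mg_0.39Fe_0.61)_3KAlSi_3O_10(OH)_2: molar mass 474.972 g/mol; 1×26.982 = 26.982 g → 5.68 wt%.
Al in Ca_2Al_2Fe(SiO_4)(Si_2O_7)O(OH): molar mass 483.215 g/mol; 2×26.982 = 53.964 g → 11.17 wt%.
Difference = 5.68 − 11.17 = -5.49 percentage points.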